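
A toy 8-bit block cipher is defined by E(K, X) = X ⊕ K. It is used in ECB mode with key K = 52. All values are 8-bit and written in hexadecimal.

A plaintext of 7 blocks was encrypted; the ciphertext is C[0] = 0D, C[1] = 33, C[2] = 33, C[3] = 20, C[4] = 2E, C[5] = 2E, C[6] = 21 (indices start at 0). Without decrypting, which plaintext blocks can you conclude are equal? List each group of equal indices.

P[1] = P[2]; P[4] = P[5]

ECB encrypts each block independently with the same key, so equal ciphertext blocks imply equal plaintext blocks.
C[1] = C[2] = 33, so P[1] = P[2].
C[4] = C[5] = 2E, so P[4] = P[5].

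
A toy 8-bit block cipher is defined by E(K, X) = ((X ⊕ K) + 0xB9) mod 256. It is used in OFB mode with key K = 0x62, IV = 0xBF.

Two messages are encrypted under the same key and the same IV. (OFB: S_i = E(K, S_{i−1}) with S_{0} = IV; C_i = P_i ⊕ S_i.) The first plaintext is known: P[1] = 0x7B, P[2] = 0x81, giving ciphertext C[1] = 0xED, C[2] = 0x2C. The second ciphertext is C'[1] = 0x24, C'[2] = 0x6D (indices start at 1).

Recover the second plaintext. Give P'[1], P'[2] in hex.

P'[1] = 0xB2, P'[2] = 0xC0

In OFB with a reused IV, both messages share the same keystream S_i, so C_i ⊕ C'_i = P_i ⊕ P'_i and thus P'_i = P_i ⊕ C_i ⊕ C'_i.
P'[1]: 0x7B ⊕ 0xED ⊕ 0x24 = 0xB2.
P'[2]: 0x81 ⊕ 0x2C ⊕ 0x6D = 0xC0.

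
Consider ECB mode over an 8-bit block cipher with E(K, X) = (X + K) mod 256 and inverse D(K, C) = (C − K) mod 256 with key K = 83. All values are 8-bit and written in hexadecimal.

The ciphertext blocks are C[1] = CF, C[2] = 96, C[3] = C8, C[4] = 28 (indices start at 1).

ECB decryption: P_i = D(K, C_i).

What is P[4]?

P[4] = A5

P[4]: D(K, 28) = A5.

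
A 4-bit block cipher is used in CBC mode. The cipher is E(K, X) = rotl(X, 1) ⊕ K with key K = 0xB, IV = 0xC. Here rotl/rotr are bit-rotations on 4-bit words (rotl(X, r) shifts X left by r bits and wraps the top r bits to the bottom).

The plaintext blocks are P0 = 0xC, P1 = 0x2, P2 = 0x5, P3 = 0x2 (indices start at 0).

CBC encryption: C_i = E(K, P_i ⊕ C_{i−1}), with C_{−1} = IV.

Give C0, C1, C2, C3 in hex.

C0 = 0xB, C1 = 0x8, C2 = 0x0, C3 = 0xF

C0: P0 ⊕ 0xC = 0x0; E(K, 0x0) = 0xB.
C1: P1 ⊕ 0xB = 0x9; E(K, 0x9) = 0x8.
C2: P2 ⊕ 0x8 = 0xD; E(K, 0xD) = 0x0.
C3: P3 ⊕ 0x0 = 0x2; E(K, 0x2) = 0xF.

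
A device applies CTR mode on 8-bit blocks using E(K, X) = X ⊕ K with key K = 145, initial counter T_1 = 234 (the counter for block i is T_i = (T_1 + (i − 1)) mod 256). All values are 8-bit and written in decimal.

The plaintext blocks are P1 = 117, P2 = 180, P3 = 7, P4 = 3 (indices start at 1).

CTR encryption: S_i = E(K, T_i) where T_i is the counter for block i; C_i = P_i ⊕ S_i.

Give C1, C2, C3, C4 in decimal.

C1 = 14, C2 = 206, C3 = 122, C4 = 127

C1: T = 234, S = E(K, T) = 123; 117 ⊕ 123 = 14.
C2: T = 235, S = E(K, T) = 122; 180 ⊕ 122 = 206.
C3: T = 236, S = E(K, T) = 125; 7 ⊕ 125 = 122.
C4: T = 237, S = E(K, T) = 124; 3 ⊕ 124 = 127.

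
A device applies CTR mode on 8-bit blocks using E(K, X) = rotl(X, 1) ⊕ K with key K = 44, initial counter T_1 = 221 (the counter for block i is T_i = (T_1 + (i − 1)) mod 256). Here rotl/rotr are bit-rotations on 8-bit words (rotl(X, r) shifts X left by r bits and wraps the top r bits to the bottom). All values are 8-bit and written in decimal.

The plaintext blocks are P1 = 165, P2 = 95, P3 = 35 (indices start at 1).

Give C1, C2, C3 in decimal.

CTR encryption: S_i = E(K, T_i) where T_i is the counter for block i; C_i = P_i ⊕ S_i.
C1: T = 221, S = E(K, T) = 151; 165 ⊕ 151 = 50.
C2: T = 222, S = E(K, T) = 145; 95 ⊕ 145 = 206.
C3: T = 223, S = E(K, T) = 147; 35 ⊕ 147 = 176.

C1 = 50, C2 = 206, C3 = 176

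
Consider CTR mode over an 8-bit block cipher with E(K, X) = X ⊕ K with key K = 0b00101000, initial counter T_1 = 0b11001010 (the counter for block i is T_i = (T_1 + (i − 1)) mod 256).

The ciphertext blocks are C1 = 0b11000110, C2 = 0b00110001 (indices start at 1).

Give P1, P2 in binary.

P1 = 0b00100100, P2 = 0b11010010

CTR decryption: S_i = E(K, T_i) where T_i is the counter for block i; P_i = C_i ⊕ S_i.
P1: T = 0b11001010, S = E(K, T) = 0b11100010; 0b11000110 ⊕ 0b11100010 = 0b00100100.
P2: T = 0b11001011, S = E(K, T) = 0b11100011; 0b00110001 ⊕ 0b11100011 = 0b11010010.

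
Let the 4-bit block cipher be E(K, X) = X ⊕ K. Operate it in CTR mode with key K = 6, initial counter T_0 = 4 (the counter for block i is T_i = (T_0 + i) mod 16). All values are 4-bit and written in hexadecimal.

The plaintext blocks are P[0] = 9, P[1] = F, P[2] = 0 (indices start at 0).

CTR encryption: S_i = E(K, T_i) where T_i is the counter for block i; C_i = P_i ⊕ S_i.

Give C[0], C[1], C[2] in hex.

C[0] = B, C[1] = C, C[2] = 0

C[0]: T = 4, S = E(K, T) = 2; 9 ⊕ 2 = B.
C[1]: T = 5, S = E(K, T) = 3; F ⊕ 3 = C.
C[2]: T = 6, S = E(K, T) = 0; 0 ⊕ 0 = 0.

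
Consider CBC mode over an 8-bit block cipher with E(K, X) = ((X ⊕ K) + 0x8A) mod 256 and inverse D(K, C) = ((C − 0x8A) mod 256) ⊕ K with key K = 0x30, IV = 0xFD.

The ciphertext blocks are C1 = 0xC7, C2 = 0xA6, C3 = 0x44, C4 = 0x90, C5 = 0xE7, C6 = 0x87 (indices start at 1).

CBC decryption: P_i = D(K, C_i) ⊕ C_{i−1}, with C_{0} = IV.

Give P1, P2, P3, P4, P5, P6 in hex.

P1 = 0xF0, P2 = 0xEB, P3 = 0x2C, P4 = 0x72, P5 = 0xFD, P6 = 0x2A

P1: D(K, 0xC7) = 0x0D; 0x0D ⊕ 0xFD = 0xF0.
P2: D(K, 0xA6) = 0x2C; 0x2C ⊕ 0xC7 = 0xEB.
P3: D(K, 0x44) = 0x8A; 0x8A ⊕ 0xA6 = 0x2C.
P4: D(K, 0x90) = 0x36; 0x36 ⊕ 0x44 = 0x72.
P5: D(K, 0xE7) = 0x6D; 0x6D ⊕ 0x90 = 0xFD.
P6: D(K, 0x87) = 0xCD; 0xCD ⊕ 0xE7 = 0x2A.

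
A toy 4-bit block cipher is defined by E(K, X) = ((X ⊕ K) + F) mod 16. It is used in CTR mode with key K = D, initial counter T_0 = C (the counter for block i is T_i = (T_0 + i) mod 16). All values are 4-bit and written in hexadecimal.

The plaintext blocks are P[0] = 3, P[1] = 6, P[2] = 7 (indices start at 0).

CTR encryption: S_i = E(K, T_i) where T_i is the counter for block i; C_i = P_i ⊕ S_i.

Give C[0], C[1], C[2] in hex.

C[0] = 3, C[1] = 9, C[2] = 5

C[0]: T = C, S = E(K, T) = 0; 3 ⊕ 0 = 3.
C[1]: T = D, S = E(K, T) = F; 6 ⊕ F = 9.
C[2]: T = E, S = E(K, T) = 2; 7 ⊕ 2 = 5.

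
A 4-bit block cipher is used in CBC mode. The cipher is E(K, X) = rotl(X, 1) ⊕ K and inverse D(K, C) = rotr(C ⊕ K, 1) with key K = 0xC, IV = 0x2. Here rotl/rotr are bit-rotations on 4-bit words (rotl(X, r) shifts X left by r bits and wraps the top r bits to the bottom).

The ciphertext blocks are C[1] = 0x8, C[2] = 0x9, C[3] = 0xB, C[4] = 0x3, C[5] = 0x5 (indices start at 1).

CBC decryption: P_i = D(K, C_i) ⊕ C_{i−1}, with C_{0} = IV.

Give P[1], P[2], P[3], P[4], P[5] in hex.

P[1]: D(K, 0x8) = 0x2; 0x2 ⊕ 0x2 = 0x0.
P[2]: D(K, 0x9) = 0xA; 0xA ⊕ 0x8 = 0x2.
P[3]: D(K, 0xB) = 0xB; 0xB ⊕ 0x9 = 0x2.
P[4]: D(K, 0x3) = 0xF; 0xF ⊕ 0xB = 0x4.
P[5]: D(K, 0x5) = 0xC; 0xC ⊕ 0x3 = 0xF.

P[1] = 0x0, P[2] = 0x2, P[3] = 0x2, P[4] = 0x4, P[5] = 0xF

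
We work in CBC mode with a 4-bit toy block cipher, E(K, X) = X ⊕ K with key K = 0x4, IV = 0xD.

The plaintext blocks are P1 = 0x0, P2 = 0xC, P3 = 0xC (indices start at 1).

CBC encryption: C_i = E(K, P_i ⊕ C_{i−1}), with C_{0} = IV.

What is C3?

C3 = 0x9

C1: P1 ⊕ 0xD = 0xD; E(K, 0xD) = 0x9.
C2: P2 ⊕ 0x9 = 0x5; E(K, 0x5) = 0x1.
C3: P3 ⊕ 0x1 = 0xD; E(K, 0xD) = 0x9.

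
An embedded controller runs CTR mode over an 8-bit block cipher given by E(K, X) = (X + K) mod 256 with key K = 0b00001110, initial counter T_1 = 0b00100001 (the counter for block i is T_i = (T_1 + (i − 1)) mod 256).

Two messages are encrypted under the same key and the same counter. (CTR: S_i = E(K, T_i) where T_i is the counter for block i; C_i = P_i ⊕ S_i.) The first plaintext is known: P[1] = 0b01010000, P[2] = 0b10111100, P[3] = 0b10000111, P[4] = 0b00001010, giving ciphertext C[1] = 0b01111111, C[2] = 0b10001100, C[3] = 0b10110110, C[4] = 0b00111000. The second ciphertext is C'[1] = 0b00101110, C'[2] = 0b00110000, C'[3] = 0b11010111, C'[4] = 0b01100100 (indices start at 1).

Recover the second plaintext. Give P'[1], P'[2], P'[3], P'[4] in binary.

P'[1] = 0b00000001, P'[2] = 0b00000000, P'[3] = 0b11100110, P'[4] = 0b01010110

In CTR with a reused counter, both messages share the same keystream S_i, so C_i ⊕ C'_i = P_i ⊕ P'_i and thus P'_i = P_i ⊕ C_i ⊕ C'_i.
P'[1]: 0b01010000 ⊕ 0b01111111 ⊕ 0b00101110 = 0b00000001.
P'[2]: 0b10111100 ⊕ 0b10001100 ⊕ 0b00110000 = 0b00000000.
P'[3]: 0b10000111 ⊕ 0b10110110 ⊕ 0b11010111 = 0b11100110.
P'[4]: 0b00001010 ⊕ 0b00111000 ⊕ 0b01100100 = 0b01010110.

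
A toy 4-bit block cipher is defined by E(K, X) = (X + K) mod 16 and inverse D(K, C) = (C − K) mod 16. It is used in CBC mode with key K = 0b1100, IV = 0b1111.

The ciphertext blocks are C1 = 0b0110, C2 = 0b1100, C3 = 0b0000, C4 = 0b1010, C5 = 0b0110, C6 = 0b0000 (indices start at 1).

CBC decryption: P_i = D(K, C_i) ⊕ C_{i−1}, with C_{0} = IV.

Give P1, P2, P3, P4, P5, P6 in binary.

P1: D(K, 0b0110) = 0b1010; 0b1010 ⊕ 0b1111 = 0b0101.
P2: D(K, 0b1100) = 0b0000; 0b0000 ⊕ 0b0110 = 0b0110.
P3: D(K, 0b0000) = 0b0100; 0b0100 ⊕ 0b1100 = 0b1000.
P4: D(K, 0b1010) = 0b1110; 0b1110 ⊕ 0b0000 = 0b1110.
P5: D(K, 0b0110) = 0b1010; 0b1010 ⊕ 0b1010 = 0b0000.
P6: D(K, 0b0000) = 0b0100; 0b0100 ⊕ 0b0110 = 0b0010.

P1 = 0b0101, P2 = 0b0110, P3 = 0b1000, P4 = 0b1110, P5 = 0b0000, P6 = 0b0010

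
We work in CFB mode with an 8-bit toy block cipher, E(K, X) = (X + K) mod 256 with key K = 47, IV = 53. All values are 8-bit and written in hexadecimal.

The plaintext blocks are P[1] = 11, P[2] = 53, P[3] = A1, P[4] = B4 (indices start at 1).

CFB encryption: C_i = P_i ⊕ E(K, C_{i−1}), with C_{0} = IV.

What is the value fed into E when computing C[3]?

81

C[1]: E(K, 53) = 9A; 11 ⊕ 9A = 8B.
C[2]: E(K, 8B) = D2; 53 ⊕ D2 = 81.
C[3]: E(K, 81) = C8; A1 ⊕ C8 = 69.
So the input to E for block [3] is 81.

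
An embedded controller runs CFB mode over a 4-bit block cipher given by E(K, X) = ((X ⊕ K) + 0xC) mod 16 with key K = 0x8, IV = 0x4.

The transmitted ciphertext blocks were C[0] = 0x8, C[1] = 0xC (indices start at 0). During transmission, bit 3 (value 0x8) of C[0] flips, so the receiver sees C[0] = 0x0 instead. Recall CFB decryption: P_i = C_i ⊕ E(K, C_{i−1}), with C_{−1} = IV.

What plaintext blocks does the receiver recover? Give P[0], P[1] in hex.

P[0] = 0x8, P[1] = 0x8

Only C[0] changed, to 0x0. In CFB, a change in C_i flips the same bit in P_i and garbles P_{i+1}. Decrypting the received ciphertext:
P[0]: E(K, 0x4) = 0x8; 0x0 ⊕ 0x8 = 0x8.
P[1]: E(K, 0x0) = 0x4; 0xC ⊕ 0x4 = 0x8.
Blocks that differ from the original plaintext: P[0], P[1].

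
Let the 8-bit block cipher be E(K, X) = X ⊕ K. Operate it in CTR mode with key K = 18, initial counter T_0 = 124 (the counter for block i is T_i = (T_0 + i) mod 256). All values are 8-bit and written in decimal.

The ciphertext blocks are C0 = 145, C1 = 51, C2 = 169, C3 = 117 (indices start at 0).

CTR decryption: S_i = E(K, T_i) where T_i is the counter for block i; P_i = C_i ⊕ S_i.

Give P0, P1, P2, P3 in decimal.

P0 = 255, P1 = 92, P2 = 197, P3 = 24

P0: T = 124, S = E(K, T) = 110; 145 ⊕ 110 = 255.
P1: T = 125, S = E(K, T) = 111; 51 ⊕ 111 = 92.
P2: T = 126, S = E(K, T) = 108; 169 ⊕ 108 = 197.
P3: T = 127, S = E(K, T) = 109; 117 ⊕ 109 = 24.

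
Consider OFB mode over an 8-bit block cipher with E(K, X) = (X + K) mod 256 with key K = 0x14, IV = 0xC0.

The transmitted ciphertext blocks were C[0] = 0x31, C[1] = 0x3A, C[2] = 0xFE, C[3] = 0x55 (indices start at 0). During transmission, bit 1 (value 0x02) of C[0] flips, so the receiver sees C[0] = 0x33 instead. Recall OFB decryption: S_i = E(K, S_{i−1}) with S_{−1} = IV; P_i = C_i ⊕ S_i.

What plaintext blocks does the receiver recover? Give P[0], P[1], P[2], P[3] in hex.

P[0] = 0xE7, P[1] = 0xD2, P[2] = 0x02, P[3] = 0x45

Only C[0] changed, to 0x33. In OFB, a change in C_i flips the same bit in P_i only; the keystream is unaffected. Decrypting the received ciphertext:
P[0]: S = E(K, 0xC0) = 0xD4; 0x33 ⊕ 0xD4 = 0xE7.
P[1]: S = E(K, 0xD4) = 0xE8; 0x3A ⊕ 0xE8 = 0xD2.
P[2]: S = E(K, 0xE8) = 0xFC; 0xFE ⊕ 0xFC = 0x02.
P[3]: S = E(K, 0xFC) = 0x10; 0x55 ⊕ 0x10 = 0x45.
Blocks that differ from the original plaintext: P[0].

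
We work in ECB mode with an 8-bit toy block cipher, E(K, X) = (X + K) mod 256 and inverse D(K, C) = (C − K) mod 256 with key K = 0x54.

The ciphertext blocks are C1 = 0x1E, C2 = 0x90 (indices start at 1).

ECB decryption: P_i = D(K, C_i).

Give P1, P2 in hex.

P1: D(K, 0x1E) = 0xCA.
P2: D(K, 0x90) = 0x3C.

P1 = 0xCA, P2 = 0x3C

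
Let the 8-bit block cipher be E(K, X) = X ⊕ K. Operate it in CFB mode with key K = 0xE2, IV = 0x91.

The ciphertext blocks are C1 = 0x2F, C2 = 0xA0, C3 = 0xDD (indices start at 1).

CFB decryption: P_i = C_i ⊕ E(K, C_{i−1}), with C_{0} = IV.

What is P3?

P3: E(K, 0xA0) = 0x42; 0xDD ⊕ 0x42 = 0x9F.

P3 = 0x9F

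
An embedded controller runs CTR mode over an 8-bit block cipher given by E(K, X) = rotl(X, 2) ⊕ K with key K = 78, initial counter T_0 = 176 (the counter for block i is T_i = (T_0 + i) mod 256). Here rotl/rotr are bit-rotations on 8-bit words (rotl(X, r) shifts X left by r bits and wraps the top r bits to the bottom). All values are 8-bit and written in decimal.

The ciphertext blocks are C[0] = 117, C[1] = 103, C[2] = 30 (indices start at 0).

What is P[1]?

P[1] = 239

CTR decryption: S_i = E(K, T_i) where T_i is the counter for block i; P_i = C_i ⊕ S_i.
P[1]: T = 177, S = E(K, T) = 136; 103 ⊕ 136 = 239.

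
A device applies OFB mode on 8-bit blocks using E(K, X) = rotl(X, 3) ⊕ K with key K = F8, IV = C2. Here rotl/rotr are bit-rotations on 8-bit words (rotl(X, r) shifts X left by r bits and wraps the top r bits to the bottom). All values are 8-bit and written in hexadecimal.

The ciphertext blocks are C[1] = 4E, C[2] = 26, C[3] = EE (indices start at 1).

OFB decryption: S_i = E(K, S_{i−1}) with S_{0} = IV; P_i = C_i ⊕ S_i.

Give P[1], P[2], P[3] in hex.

P[1] = A0, P[2] = A9, P[3] = 6A

P[1]: S = E(K, C2) = EE; 4E ⊕ EE = A0.
P[2]: S = E(K, EE) = 8F; 26 ⊕ 8F = A9.
P[3]: S = E(K, 8F) = 84; EE ⊕ 84 = 6A.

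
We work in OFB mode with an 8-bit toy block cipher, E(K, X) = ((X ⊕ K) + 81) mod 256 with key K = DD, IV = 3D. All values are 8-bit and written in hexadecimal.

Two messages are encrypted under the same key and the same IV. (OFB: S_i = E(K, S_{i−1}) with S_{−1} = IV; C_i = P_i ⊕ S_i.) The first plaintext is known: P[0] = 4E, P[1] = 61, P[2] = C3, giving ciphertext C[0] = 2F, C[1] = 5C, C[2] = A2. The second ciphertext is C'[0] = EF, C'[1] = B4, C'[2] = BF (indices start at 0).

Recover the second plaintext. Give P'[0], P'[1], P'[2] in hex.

In OFB with a reused IV, both messages share the same keystream S_i, so C_i ⊕ C'_i = P_i ⊕ P'_i and thus P'_i = P_i ⊕ C_i ⊕ C'_i.
P'[0]: 4E ⊕ 2F ⊕ EF = 8E.
P'[1]: 61 ⊕ 5C ⊕ B4 = 89.
P'[2]: C3 ⊕ A2 ⊕ BF = DE.

P'[0] = 8E, P'[1] = 89, P'[2] = DE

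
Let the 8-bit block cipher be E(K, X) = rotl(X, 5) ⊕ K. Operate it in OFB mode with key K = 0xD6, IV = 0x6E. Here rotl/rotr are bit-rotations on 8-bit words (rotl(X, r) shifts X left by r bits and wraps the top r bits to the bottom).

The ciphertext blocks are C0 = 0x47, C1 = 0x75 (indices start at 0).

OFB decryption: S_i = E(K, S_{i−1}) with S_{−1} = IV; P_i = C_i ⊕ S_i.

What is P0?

P0 = 0x5C

P0: S = E(K, 0x6E) = 0x1B; 0x47 ⊕ 0x1B = 0x5C.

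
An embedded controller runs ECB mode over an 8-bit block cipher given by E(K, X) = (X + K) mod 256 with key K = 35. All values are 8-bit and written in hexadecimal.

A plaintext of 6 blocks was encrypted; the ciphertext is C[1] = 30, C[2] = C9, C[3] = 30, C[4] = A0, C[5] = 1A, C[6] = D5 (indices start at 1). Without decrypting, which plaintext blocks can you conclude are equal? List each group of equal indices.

P[1] = P[3]

ECB encrypts each block independently with the same key, so equal ciphertext blocks imply equal plaintext blocks.
C[1] = C[3] = 30, so P[1] = P[3].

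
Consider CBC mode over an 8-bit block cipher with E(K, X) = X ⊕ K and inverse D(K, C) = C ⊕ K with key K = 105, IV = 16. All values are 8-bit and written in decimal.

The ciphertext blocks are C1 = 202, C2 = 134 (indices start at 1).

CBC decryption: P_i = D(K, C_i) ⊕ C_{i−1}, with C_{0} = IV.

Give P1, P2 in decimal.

P1: D(K, 202) = 163; 163 ⊕ 16 = 179.
P2: D(K, 134) = 239; 239 ⊕ 202 = 37.

P1 = 179, P2 = 37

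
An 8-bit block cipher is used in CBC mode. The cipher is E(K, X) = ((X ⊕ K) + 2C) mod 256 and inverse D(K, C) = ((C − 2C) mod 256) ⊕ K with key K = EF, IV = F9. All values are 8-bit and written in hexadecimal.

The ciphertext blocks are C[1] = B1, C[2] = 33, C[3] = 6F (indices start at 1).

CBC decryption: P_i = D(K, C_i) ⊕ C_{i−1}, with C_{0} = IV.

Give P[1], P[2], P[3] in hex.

P[1]: D(K, B1) = 6A; 6A ⊕ F9 = 93.
P[2]: D(K, 33) = E8; E8 ⊕ B1 = 59.
P[3]: D(K, 6F) = AC; AC ⊕ 33 = 9F.

P[1] = 93, P[2] = 59, P[3] = 9F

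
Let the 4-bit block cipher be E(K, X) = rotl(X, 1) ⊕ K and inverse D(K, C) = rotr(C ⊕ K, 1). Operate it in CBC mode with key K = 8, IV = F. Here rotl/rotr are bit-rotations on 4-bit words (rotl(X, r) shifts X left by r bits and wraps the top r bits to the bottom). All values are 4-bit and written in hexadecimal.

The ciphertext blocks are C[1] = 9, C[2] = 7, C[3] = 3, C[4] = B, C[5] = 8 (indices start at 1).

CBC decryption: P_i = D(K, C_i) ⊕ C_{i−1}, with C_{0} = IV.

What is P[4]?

P[4] = A

P[4]: D(K, B) = 9; 9 ⊕ 3 = A.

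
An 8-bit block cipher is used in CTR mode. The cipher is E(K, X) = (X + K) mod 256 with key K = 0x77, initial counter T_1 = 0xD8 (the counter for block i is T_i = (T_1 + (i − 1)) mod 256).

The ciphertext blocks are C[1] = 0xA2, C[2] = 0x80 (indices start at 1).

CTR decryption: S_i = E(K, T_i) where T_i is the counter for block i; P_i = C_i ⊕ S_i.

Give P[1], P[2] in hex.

P[1] = 0xED, P[2] = 0xD0

P[1]: T = 0xD8, S = E(K, T) = 0x4F; 0xA2 ⊕ 0x4F = 0xED.
P[2]: T = 0xD9, S = E(K, T) = 0x50; 0x80 ⊕ 0x50 = 0xD0.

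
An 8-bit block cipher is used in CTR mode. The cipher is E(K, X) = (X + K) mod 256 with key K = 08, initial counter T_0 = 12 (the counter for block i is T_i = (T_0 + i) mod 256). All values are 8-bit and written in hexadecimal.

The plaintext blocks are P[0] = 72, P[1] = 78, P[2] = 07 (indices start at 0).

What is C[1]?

C[1] = 63

CTR encryption: S_i = E(K, T_i) where T_i is the counter for block i; C_i = P_i ⊕ S_i.
C[0]: T = 12, S = E(K, T) = 1A; 72 ⊕ 1A = 68.
C[1]: T = 13, S = E(K, T) = 1B; 78 ⊕ 1B = 63.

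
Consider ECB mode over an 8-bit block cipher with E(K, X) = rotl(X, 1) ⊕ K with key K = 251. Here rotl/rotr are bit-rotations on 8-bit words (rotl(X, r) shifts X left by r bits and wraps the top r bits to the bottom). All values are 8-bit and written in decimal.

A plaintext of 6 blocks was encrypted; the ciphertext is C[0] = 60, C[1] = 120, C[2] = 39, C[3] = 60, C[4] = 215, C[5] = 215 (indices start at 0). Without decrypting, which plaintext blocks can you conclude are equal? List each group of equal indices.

ECB encrypts each block independently with the same key, so equal ciphertext blocks imply equal plaintext blocks.
C[0] = C[3] = 60, so P[0] = P[3].
C[4] = C[5] = 215, so P[4] = P[5].

P[0] = P[3]; P[4] = P[5]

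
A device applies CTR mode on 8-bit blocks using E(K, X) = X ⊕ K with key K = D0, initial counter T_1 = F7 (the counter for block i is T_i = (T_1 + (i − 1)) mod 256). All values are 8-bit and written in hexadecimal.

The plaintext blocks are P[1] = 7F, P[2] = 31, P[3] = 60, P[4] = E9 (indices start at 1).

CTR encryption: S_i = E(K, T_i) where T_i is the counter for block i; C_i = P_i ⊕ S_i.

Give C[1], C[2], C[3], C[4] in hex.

C[1]: T = F7, S = E(K, T) = 27; 7F ⊕ 27 = 58.
C[2]: T = F8, S = E(K, T) = 28; 31 ⊕ 28 = 19.
C[3]: T = F9, S = E(K, T) = 29; 60 ⊕ 29 = 49.
C[4]: T = FA, S = E(K, T) = 2A; E9 ⊕ 2A = C3.

C[1] = 58, C[2] = 19, C[3] = 49, C[4] = C3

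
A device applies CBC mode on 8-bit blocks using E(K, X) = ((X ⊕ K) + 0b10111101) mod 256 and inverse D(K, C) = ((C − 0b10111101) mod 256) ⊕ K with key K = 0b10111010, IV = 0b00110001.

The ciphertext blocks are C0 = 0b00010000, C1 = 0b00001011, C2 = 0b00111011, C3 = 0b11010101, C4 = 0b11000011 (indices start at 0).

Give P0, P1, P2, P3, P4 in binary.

P0 = 0b11011000, P1 = 0b11100100, P2 = 0b11001111, P3 = 0b10011001, P4 = 0b01101001

CBC decryption: P_i = D(K, C_i) ⊕ C_{i−1}, with C_{−1} = IV.
P0: D(K, 0b00010000) = 0b11101001; 0b11101001 ⊕ 0b00110001 = 0b11011000.
P1: D(K, 0b00001011) = 0b11110100; 0b11110100 ⊕ 0b00010000 = 0b11100100.
P2: D(K, 0b00111011) = 0b11000100; 0b11000100 ⊕ 0b00001011 = 0b11001111.
P3: D(K, 0b11010101) = 0b10100010; 0b10100010 ⊕ 0b00111011 = 0b10011001.
P4: D(K, 0b11000011) = 0b10111100; 0b10111100 ⊕ 0b11010101 = 0b01101001.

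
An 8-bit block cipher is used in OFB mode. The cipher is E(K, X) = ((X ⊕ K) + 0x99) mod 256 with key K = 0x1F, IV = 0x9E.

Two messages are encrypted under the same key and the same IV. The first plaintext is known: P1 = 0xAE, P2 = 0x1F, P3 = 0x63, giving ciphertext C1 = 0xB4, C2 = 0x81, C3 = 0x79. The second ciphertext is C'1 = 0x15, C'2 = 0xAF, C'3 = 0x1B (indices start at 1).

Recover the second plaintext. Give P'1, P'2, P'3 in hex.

P'1 = 0x0F, P'2 = 0x31, P'3 = 0x01

In OFB with a reused IV, both messages share the same keystream S_i, so C_i ⊕ C'_i = P_i ⊕ P'_i and thus P'_i = P_i ⊕ C_i ⊕ C'_i.
P'1: 0xAE ⊕ 0xB4 ⊕ 0x15 = 0x0F.
P'2: 0x1F ⊕ 0x81 ⊕ 0xAF = 0x31.
P'3: 0x63 ⊕ 0x79 ⊕ 0x1B = 0x01.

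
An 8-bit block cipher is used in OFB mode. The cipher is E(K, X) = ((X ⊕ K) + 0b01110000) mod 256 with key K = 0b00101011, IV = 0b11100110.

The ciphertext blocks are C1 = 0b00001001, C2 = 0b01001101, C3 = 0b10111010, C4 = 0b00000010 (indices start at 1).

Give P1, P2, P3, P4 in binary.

P1 = 0b00110100, P2 = 0b11001011, P3 = 0b10100111, P4 = 0b10100100

OFB decryption: S_i = E(K, S_{i−1}) with S_{0} = IV; P_i = C_i ⊕ S_i.
P1: S = E(K, 0b11100110) = 0b00111101; 0b00001001 ⊕ 0b00111101 = 0b00110100.
P2: S = E(K, 0b00111101) = 0b10000110; 0b01001101 ⊕ 0b10000110 = 0b11001011.
P3: S = E(K, 0b10000110) = 0b00011101; 0b10111010 ⊕ 0b00011101 = 0b10100111.
P4: S = E(K, 0b00011101) = 0b10100110; 0b00000010 ⊕ 0b10100110 = 0b10100100.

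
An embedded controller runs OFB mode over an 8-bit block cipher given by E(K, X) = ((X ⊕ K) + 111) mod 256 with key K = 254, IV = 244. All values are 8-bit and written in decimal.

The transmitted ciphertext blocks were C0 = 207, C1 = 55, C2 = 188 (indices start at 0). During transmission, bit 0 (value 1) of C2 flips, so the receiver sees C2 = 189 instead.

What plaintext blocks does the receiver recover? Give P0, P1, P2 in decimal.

P0 = 182, P1 = 193, P2 = 202

OFB decryption: S_i = E(K, S_{i−1}) with S_{−1} = IV; P_i = C_i ⊕ S_i.
Only C2 changed, to 189. In OFB, a change in C_i flips the same bit in P_i only; the keystream is unaffected. Decrypting the received ciphertext:
P0: S = E(K, 244) = 121; 207 ⊕ 121 = 182.
P1: S = E(K, 121) = 246; 55 ⊕ 246 = 193.
P2: S = E(K, 246) = 119; 189 ⊕ 119 = 202.
Blocks that differ from the original plaintext: P2.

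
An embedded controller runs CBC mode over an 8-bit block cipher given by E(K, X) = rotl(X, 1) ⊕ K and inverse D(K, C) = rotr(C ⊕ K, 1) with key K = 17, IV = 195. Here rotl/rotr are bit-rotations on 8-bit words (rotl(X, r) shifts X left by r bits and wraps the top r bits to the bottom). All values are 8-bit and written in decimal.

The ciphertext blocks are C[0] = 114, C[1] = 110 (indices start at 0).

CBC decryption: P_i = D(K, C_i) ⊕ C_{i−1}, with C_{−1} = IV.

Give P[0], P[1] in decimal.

P[0] = 114, P[1] = 205

P[0]: D(K, 114) = 177; 177 ⊕ 195 = 114.
P[1]: D(K, 110) = 191; 191 ⊕ 114 = 205.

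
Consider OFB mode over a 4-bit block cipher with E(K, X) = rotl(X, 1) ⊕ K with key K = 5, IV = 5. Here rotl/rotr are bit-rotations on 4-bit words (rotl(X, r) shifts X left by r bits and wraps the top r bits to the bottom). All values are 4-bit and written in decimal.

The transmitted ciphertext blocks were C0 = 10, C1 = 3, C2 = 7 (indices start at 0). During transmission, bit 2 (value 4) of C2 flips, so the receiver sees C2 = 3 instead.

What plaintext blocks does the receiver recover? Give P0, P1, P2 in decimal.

OFB decryption: S_i = E(K, S_{i−1}) with S_{−1} = IV; P_i = C_i ⊕ S_i.
Only C2 changed, to 3. In OFB, a change in C_i flips the same bit in P_i only; the keystream is unaffected. Decrypting the received ciphertext:
P0: S = E(K, 5) = 15; 10 ⊕ 15 = 5.
P1: S = E(K, 15) = 10; 3 ⊕ 10 = 9.
P2: S = E(K, 10) = 0; 3 ⊕ 0 = 3.
Blocks that differ from the original plaintext: P2.

P0 = 5, P1 = 9, P2 = 3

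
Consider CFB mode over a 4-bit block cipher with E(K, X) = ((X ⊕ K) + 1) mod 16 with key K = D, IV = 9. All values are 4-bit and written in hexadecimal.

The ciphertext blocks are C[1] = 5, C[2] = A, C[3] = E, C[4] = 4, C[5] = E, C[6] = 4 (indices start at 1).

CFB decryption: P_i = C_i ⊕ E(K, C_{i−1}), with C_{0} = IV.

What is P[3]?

P[3] = 6

P[3]: E(K, A) = 8; E ⊕ 8 = 6.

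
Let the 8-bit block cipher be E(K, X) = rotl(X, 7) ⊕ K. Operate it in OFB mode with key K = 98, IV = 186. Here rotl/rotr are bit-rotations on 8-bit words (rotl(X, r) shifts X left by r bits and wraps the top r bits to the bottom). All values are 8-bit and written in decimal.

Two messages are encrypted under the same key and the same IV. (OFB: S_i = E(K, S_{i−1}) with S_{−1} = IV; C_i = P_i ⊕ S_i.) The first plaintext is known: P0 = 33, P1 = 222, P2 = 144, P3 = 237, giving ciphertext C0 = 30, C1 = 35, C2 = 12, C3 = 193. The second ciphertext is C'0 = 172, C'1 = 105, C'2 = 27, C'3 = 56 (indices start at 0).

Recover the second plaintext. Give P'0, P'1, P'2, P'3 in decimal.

In OFB with a reused IV, both messages share the same keystream S_i, so C_i ⊕ C'_i = P_i ⊕ P'_i and thus P'_i = P_i ⊕ C_i ⊕ C'_i.
P'0: 33 ⊕ 30 ⊕ 172 = 147.
P'1: 222 ⊕ 35 ⊕ 105 = 148.
P'2: 144 ⊕ 12 ⊕ 27 = 135.
P'3: 237 ⊕ 193 ⊕ 56 = 20.

P'0 = 147, P'1 = 148, P'2 = 135, P'3 = 20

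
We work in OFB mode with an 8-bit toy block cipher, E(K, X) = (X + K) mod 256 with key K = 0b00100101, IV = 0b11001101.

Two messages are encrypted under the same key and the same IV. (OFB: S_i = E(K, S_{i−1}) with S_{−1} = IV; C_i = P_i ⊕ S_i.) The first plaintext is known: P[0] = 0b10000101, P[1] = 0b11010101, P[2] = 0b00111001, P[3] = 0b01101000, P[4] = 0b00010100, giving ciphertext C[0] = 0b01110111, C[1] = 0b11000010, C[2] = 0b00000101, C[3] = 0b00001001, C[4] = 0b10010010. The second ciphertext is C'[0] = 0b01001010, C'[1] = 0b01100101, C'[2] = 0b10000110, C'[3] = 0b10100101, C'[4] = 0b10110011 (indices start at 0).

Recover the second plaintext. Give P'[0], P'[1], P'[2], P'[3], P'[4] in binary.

In OFB with a reused IV, both messages share the same keystream S_i, so C_i ⊕ C'_i = P_i ⊕ P'_i and thus P'_i = P_i ⊕ C_i ⊕ C'_i.
P'[0]: 0b10000101 ⊕ 0b01110111 ⊕ 0b01001010 = 0b10111000.
P'[1]: 0b11010101 ⊕ 0b11000010 ⊕ 0b01100101 = 0b01110010.
P'[2]: 0b00111001 ⊕ 0b00000101 ⊕ 0b10000110 = 0b10111010.
P'[3]: 0b01101000 ⊕ 0b00001001 ⊕ 0b10100101 = 0b11000100.
P'[4]: 0b00010100 ⊕ 0b10010010 ⊕ 0b10110011 = 0b00110101.

P'[0] = 0b10111000, P'[1] = 0b01110010, P'[2] = 0b10111010, P'[3] = 0b11000100, P'[4] = 0b00110101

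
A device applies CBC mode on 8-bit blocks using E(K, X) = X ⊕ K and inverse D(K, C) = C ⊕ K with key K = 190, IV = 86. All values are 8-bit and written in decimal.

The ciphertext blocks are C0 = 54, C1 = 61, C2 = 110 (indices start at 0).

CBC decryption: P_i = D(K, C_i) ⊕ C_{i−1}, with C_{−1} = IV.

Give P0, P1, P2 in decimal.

P0: D(K, 54) = 136; 136 ⊕ 86 = 222.
P1: D(K, 61) = 131; 131 ⊕ 54 = 181.
P2: D(K, 110) = 208; 208 ⊕ 61 = 237.

P0 = 222, P1 = 181, P2 = 237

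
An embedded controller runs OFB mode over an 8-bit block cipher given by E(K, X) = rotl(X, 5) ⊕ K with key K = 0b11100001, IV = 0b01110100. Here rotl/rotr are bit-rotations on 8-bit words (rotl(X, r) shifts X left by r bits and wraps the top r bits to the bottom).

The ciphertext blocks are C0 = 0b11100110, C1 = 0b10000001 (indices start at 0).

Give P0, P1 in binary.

P0 = 0b10001001, P1 = 0b10001101

OFB decryption: S_i = E(K, S_{i−1}) with S_{−1} = IV; P_i = C_i ⊕ S_i.
P0: S = E(K, 0b01110100) = 0b01101111; 0b11100110 ⊕ 0b01101111 = 0b10001001.
P1: S = E(K, 0b01101111) = 0b00001100; 0b10000001 ⊕ 0b00001100 = 0b10001101.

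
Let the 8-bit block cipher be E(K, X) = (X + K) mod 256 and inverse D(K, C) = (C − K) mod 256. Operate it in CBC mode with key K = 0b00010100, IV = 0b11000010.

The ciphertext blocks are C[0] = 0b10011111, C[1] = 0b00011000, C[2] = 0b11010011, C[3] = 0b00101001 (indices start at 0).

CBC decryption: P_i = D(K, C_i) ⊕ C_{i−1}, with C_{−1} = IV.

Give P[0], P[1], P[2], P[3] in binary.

P[0]: D(K, 0b10011111) = 0b10001011; 0b10001011 ⊕ 0b11000010 = 0b01001001.
P[1]: D(K, 0b00011000) = 0b00000100; 0b00000100 ⊕ 0b10011111 = 0b10011011.
P[2]: D(K, 0b11010011) = 0b10111111; 0b10111111 ⊕ 0b00011000 = 0b10100111.
P[3]: D(K, 0b00101001) = 0b00010101; 0b00010101 ⊕ 0b11010011 = 0b11000110.

P[0] = 0b01001001, P[1] = 0b10011011, P[2] = 0b10100111, P[3] = 0b11000110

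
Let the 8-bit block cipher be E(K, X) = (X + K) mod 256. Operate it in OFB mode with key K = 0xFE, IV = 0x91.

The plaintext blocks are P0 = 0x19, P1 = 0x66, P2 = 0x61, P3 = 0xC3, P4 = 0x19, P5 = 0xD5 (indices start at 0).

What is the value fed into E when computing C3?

0x8B

OFB encryption: S_i = E(K, S_{i−1}) with S_{−1} = IV; C_i = P_i ⊕ S_i.
C0: S = E(K, 0x91) = 0x8F; 0x19 ⊕ 0x8F = 0x96.
C1: S = E(K, 0x8F) = 0x8D; 0x66 ⊕ 0x8D = 0xEB.
C2: S = E(K, 0x8D) = 0x8B; 0x61 ⊕ 0x8B = 0xEA.
C3: S = E(K, 0x8B) = 0x89; 0xC3 ⊕ 0x89 = 0x4A.
So the input to E for block 3 is 0x8B.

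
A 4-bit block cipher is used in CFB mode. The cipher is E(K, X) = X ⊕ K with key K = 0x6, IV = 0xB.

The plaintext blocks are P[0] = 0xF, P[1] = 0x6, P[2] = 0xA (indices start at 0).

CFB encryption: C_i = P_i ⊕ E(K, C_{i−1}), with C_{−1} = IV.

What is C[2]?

C[2] = 0xE

C[0]: E(K, 0xB) = 0xD; 0xF ⊕ 0xD = 0x2.
C[1]: E(K, 0x2) = 0x4; 0x6 ⊕ 0x4 = 0x2.
C[2]: E(K, 0x2) = 0x4; 0xA ⊕ 0x4 = 0xE.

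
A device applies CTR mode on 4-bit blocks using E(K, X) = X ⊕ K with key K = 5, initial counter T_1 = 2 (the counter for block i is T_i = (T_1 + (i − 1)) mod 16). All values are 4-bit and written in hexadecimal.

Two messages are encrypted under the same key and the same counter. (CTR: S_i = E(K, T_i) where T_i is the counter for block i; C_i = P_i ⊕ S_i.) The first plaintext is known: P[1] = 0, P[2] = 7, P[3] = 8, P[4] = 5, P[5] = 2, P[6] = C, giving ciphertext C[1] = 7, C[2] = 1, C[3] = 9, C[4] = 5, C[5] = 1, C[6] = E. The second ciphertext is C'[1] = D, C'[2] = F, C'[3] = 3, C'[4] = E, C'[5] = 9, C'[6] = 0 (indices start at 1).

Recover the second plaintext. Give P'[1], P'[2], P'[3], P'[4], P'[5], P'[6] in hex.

In CTR with a reused counter, both messages share the same keystream S_i, so C_i ⊕ C'_i = P_i ⊕ P'_i and thus P'_i = P_i ⊕ C_i ⊕ C'_i.
P'[1]: 0 ⊕ 7 ⊕ D = A.
P'[2]: 7 ⊕ 1 ⊕ F = 9.
P'[3]: 8 ⊕ 9 ⊕ 3 = 2.
P'[4]: 5 ⊕ 5 ⊕ E = E.
P'[5]: 2 ⊕ 1 ⊕ 9 = A.
P'[6]: C ⊕ E ⊕ 0 = 2.

P'[1] = A, P'[2] = 9, P'[3] = 2, P'[4] = E, P'[5] = A, P'[6] = 2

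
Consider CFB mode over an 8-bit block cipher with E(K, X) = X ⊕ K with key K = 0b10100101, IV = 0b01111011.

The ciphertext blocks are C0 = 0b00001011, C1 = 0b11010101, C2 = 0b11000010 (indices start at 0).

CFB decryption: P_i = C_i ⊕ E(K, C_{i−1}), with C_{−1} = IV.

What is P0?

P0 = 0b11010101

P0: E(K, 0b01111011) = 0b11011110; 0b00001011 ⊕ 0b11011110 = 0b11010101.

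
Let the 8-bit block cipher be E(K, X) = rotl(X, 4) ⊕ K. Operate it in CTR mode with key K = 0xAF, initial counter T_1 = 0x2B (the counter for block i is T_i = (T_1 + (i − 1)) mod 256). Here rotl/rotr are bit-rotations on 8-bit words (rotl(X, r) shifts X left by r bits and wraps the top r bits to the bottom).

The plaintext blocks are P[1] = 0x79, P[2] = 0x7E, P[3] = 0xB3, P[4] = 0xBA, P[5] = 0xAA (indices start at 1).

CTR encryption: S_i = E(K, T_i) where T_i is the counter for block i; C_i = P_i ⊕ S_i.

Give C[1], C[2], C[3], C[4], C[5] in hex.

C[1] = 0x64, C[2] = 0x13, C[3] = 0xCE, C[4] = 0xF7, C[5] = 0xF7

C[1]: T = 0x2B, S = E(K, T) = 0x1D; 0x79 ⊕ 0x1D = 0x64.
C[2]: T = 0x2C, S = E(K, T) = 0x6D; 0x7E ⊕ 0x6D = 0x13.
C[3]: T = 0x2D, S = E(K, T) = 0x7D; 0xB3 ⊕ 0x7D = 0xCE.
C[4]: T = 0x2E, S = E(K, T) = 0x4D; 0xBA ⊕ 0x4D = 0xF7.
C[5]: T = 0x2F, S = E(K, T) = 0x5D; 0xAA ⊕ 0x5D = 0xF7.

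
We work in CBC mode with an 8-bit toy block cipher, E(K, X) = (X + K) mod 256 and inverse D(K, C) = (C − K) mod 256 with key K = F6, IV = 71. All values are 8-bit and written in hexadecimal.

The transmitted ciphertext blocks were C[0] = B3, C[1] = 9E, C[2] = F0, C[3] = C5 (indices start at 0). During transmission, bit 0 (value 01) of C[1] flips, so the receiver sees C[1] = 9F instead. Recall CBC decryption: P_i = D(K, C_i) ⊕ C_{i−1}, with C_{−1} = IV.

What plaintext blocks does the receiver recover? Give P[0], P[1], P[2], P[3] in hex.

Only C[1] changed, to 9F. In CBC, a change in C_i garbles P_i and flips the same bit in P_{i+1}. Decrypting the received ciphertext:
P[0]: D(K, B3) = BD; BD ⊕ 71 = CC.
P[1]: D(K, 9F) = A9; A9 ⊕ B3 = 1A.
P[2]: D(K, F0) = FA; FA ⊕ 9F = 65.
P[3]: D(K, C5) = CF; CF ⊕ F0 = 3F.
Blocks that differ from the original plaintext: P[1], P[2].

P[0] = CC, P[1] = 1A, P[2] = 65, P[3] = 3F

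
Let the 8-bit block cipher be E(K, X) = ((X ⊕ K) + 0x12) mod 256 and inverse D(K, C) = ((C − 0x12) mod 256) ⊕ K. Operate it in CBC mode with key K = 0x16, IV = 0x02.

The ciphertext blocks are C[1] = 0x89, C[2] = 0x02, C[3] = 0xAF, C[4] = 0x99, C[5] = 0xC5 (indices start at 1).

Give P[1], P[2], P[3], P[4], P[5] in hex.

CBC decryption: P_i = D(K, C_i) ⊕ C_{i−1}, with C_{0} = IV.
P[1]: D(K, 0x89) = 0x61; 0x61 ⊕ 0x02 = 0x63.
P[2]: D(K, 0x02) = 0xE6; 0xE6 ⊕ 0x89 = 0x6F.
P[3]: D(K, 0xAF) = 0x8B; 0x8B ⊕ 0x02 = 0x89.
P[4]: D(K, 0x99) = 0x91; 0x91 ⊕ 0xAF = 0x3E.
P[5]: D(K, 0xC5) = 0xA5; 0xA5 ⊕ 0x99 = 0x3C.

P[1] = 0x63, P[2] = 0x6F, P[3] = 0x89, P[4] = 0x3E, P[5] = 0x3C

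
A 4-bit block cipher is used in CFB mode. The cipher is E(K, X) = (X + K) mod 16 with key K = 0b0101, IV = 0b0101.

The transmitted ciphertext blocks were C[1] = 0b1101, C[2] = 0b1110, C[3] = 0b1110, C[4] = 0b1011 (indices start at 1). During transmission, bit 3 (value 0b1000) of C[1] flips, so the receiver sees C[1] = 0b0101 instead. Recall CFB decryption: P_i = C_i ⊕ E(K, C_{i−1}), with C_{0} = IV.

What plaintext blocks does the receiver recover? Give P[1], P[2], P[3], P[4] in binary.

Only C[1] changed, to 0b0101. In CFB, a change in C_i flips the same bit in P_i and garbles P_{i+1}. Decrypting the received ciphertext:
P[1]: E(K, 0b0101) = 0b1010; 0b0101 ⊕ 0b1010 = 0b1111.
P[2]: E(K, 0b0101) = 0b1010; 0b1110 ⊕ 0b1010 = 0b0100.
P[3]: E(K, 0b1110) = 0b0011; 0b1110 ⊕ 0b0011 = 0b1101.
P[4]: E(K, 0b1110) = 0b0011; 0b1011 ⊕ 0b0011 = 0b1000.
Blocks that differ from the original plaintext: P[1], P[2].

P[1] = 0b1111, P[2] = 0b0100, P[3] = 0b1101, P[4] = 0b1000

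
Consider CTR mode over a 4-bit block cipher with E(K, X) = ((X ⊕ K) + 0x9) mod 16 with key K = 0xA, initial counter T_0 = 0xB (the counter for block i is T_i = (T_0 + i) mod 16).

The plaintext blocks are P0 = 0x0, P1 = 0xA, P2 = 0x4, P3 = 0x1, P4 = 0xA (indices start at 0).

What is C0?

C0 = 0xA

CTR encryption: S_i = E(K, T_i) where T_i is the counter for block i; C_i = P_i ⊕ S_i.
C0: T = 0xB, S = E(K, T) = 0xA; 0x0 ⊕ 0xA = 0xA.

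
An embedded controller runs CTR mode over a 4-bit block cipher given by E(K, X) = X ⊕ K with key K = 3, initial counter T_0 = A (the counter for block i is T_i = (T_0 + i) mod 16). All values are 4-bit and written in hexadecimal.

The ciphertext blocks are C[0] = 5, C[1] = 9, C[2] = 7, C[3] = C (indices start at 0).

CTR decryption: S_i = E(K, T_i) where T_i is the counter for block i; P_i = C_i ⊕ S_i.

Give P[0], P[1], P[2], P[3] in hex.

P[0]: T = A, S = E(K, T) = 9; 5 ⊕ 9 = C.
P[1]: T = B, S = E(K, T) = 8; 9 ⊕ 8 = 1.
P[2]: T = C, S = E(K, T) = F; 7 ⊕ F = 8.
P[3]: T = D, S = E(K, T) = E; C ⊕ E = 2.

P[0] = C, P[1] = 1, P[2] = 8, P[3] = 2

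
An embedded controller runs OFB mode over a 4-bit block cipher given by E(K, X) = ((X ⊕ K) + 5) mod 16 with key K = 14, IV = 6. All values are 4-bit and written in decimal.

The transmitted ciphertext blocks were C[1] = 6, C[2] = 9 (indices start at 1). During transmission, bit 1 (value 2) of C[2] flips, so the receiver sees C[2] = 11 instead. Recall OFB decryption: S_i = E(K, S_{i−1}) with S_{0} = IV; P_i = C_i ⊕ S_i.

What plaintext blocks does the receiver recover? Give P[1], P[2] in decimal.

P[1] = 11, P[2] = 3

Only C[2] changed, to 11. In OFB, a change in C_i flips the same bit in P_i only; the keystream is unaffected. Decrypting the received ciphertext:
P[1]: S = E(K, 6) = 13; 6 ⊕ 13 = 11.
P[2]: S = E(K, 13) = 8; 11 ⊕ 8 = 3.
Blocks that differ from the original plaintext: P[2].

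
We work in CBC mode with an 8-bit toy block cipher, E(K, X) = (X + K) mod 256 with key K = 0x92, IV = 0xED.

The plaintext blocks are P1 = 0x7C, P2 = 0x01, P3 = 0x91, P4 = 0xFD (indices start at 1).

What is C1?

CBC encryption: C_i = E(K, P_i ⊕ C_{i−1}), with C_{0} = IV.
C1: P1 ⊕ 0xED = 0x91; E(K, 0x91) = 0x23.

C1 = 0x23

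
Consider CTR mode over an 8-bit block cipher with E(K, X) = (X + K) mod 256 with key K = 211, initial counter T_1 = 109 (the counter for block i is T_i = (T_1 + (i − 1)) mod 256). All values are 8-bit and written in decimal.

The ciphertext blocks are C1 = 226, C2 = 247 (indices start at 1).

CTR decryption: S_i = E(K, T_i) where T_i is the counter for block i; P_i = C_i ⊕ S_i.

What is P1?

P1 = 162

P1: T = 109, S = E(K, T) = 64; 226 ⊕ 64 = 162.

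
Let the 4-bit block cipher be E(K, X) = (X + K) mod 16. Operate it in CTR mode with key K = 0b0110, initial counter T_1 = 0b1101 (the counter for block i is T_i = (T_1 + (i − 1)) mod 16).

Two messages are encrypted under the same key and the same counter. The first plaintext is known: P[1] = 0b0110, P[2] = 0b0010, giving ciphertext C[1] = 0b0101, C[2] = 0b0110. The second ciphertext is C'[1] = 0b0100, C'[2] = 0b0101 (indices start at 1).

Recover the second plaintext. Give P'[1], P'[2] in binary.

P'[1] = 0b0111, P'[2] = 0b0001

In CTR with a reused counter, both messages share the same keystream S_i, so C_i ⊕ C'_i = P_i ⊕ P'_i and thus P'_i = P_i ⊕ C_i ⊕ C'_i.
P'[1]: 0b0110 ⊕ 0b0101 ⊕ 0b0100 = 0b0111.
P'[2]: 0b0010 ⊕ 0b0110 ⊕ 0b0101 = 0b0001.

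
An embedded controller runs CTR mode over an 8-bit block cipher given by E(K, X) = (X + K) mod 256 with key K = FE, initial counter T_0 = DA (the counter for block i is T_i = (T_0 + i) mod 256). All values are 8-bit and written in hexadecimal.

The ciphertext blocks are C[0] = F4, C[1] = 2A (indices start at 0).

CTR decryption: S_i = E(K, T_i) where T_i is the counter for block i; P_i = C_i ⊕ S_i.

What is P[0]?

P[0] = 2C

P[0]: T = DA, S = E(K, T) = D8; F4 ⊕ D8 = 2C.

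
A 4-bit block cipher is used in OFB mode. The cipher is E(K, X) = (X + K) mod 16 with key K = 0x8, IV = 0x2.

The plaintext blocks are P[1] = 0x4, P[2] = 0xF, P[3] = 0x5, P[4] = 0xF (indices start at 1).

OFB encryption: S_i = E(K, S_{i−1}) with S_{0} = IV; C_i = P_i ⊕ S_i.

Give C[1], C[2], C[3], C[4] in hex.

C[1] = 0xE, C[2] = 0xD, C[3] = 0xF, C[4] = 0xD

C[1]: S = E(K, 0x2) = 0xA; 0x4 ⊕ 0xA = 0xE.
C[2]: S = E(K, 0xA) = 0x2; 0xF ⊕ 0x2 = 0xD.
C[3]: S = E(K, 0x2) = 0xA; 0x5 ⊕ 0xA = 0xF.
C[4]: S = E(K, 0xA) = 0x2; 0xF ⊕ 0x2 = 0xD.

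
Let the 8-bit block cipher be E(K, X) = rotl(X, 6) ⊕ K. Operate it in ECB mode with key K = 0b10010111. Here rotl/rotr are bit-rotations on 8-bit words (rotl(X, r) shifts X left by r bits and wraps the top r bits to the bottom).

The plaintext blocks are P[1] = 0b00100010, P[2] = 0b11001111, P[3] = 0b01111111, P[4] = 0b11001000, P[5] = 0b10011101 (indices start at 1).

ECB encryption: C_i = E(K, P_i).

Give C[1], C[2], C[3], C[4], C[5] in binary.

C[1] = 0b00011111, C[2] = 0b01100100, C[3] = 0b01001000, C[4] = 0b10100101, C[5] = 0b11110000

C[1]: E(K, 0b00100010) = 0b00011111.
C[2]: E(K, 0b11001111) = 0b01100100.
C[3]: E(K, 0b01111111) = 0b01001000.
C[4]: E(K, 0b11001000) = 0b10100101.
C[5]: E(K, 0b10011101) = 0b11110000.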